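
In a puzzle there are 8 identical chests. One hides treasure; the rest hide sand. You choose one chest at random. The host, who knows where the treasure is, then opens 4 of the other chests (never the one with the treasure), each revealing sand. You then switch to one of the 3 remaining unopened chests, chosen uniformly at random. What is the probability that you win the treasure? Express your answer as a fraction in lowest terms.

7/24

Your original chest holds the treasure with probability 1/8, so the other 7 collectively hold it with probability 7/8.
The host can always find 4 empty chests to open, so the reveals don't change that 7/8; it is now spread over the 3 remaining unopened chests.
P(win by switching) = (7/8) · (1/3) = 7/24.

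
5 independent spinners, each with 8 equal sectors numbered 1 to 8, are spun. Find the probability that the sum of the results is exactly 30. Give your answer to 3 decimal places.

There are 8^5 = 32768 equally likely outcomes.
The number of ordered 5-tuples from {1,…,8} summing to 30 is 926.
P(sum = 30) = 926/32768 = 463/16384 ≈ 0.028.

0.028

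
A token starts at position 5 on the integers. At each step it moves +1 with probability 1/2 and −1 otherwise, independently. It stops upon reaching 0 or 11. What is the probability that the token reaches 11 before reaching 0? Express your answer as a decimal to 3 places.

0.455

With a fair step, P(i) = ½P(i−1) + ½P(i+1) with P(0)=0, P(11)=1 has the linear solution P(i) = i/11.
P(5) = 5/11 ≈ 0.455.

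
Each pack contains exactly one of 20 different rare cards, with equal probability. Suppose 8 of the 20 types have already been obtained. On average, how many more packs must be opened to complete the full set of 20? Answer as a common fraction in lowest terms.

86021/1386

Starting from 8 distinct types, each trial gives a new one with probability (20−i)/20 when i types are held, so the wait for the next new type is 20/(20−i).
E = 20/12 + 20/11 + 20/10 + 20/9 + 20/8 + 20/7 + 20/6 + 20/5 + 20/4 + 20/3 + 20/2 + 20/1 = 86021/1386.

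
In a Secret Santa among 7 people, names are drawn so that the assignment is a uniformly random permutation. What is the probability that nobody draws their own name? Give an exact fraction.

This is the derangement probability: permutations of 7 with no fixed point.
D(7) = 7! · (1 − 1/1! + 1/2! − ··· + (−1)^7/7!) = 1854.
P = 1854/5040 = 103/280.

103/280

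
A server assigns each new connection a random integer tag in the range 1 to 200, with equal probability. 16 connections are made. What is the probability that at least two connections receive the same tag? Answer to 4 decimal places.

It's easier to compute the probability that all 16 are distinct.
P(all distinct) = 200/200 · 199/200 · ··· · 185/200 ≈ 0.5400.
So the probability of at least one match is 1 − 0.5400 = 0.4600.

0.4600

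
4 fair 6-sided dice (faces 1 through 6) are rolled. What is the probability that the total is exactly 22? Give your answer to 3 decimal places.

0.008

There are 6^4 = 1296 equally likely outcomes.
The number of ordered 4-tuples from {1,…,6} summing to 22 is 10.
P(sum = 22) = 10/1296 = 5/648 ≈ 0.008.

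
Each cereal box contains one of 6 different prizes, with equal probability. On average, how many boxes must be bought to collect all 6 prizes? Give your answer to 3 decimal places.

After i distinct types are collected, each trial gives a new one with probability (6−i)/6, so the expected wait for the next new type is 6/(6−i).
E = 6/6 + 6/5 + 6/4 + 6/3 + 6/2 + 6/1 = 147/10 ≈ 14.700.

14.700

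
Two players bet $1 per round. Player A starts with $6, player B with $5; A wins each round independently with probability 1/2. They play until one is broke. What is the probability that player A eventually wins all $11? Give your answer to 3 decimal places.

0.545

With a fair step, P(i) = ½P(i−1) + ½P(i+1) with P(0)=0, P(11)=1 has the linear solution P(i) = i/11.
P(6) = 6/11 ≈ 0.545.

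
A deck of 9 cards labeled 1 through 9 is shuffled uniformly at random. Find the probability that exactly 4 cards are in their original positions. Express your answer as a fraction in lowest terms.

Choose which 4 of the 9 are fixed: C(9,4) = 126 ways.
The remaining 5 must have no fixed point: D(5) = 44.
P = 126·44/362880 = 11/720.

11/720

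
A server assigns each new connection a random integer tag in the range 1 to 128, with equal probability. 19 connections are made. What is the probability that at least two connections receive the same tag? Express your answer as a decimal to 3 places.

0.755

It's easier to compute the probability that all 19 are distinct.
P(all distinct) = 128/128 · 127/128 · ··· · 110/128 ≈ 0.245.
So the probability of at least one match is 1 − 0.245 = 0.755.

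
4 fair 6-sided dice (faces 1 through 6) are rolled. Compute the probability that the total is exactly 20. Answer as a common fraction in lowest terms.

There are 6^4 = 1296 equally likely outcomes.
The number of ordered 4-tuples from {1,…,6} summing to 20 is 35.
P(sum = 20) = 35/1296.

35/1296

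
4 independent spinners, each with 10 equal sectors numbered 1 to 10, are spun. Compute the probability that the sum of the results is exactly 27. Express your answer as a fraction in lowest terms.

There are 10^4 = 10000 equally likely outcomes.
The number of ordered 4-tuples from {1,…,10} summing to 27 is 480.
P(sum = 27) = 480/10000 = 6/125.

6/125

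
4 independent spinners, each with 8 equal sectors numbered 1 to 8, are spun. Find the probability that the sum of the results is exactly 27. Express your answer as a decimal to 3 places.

0.014

There are 8^4 = 4096 equally likely outcomes.
The number of ordered 4-tuples from {1,…,8} summing to 27 is 56.
P(sum = 27) = 56/4096 = 7/512 ≈ 0.014.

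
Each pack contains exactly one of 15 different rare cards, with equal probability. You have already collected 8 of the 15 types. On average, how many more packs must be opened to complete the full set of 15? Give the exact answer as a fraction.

1089/28

Starting from 8 distinct types, each trial gives a new one with probability (15−i)/15 when i types are held, so the wait for the next new type is 15/(15−i).
E = 15/7 + 15/6 + 15/5 + 15/4 + 15/3 + 15/2 + 15/1 = 1089/28.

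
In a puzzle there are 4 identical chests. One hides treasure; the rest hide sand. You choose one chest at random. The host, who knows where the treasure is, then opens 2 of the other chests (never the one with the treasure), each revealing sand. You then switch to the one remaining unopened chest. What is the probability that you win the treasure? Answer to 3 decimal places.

0.750

Your original chest holds the treasure with probability 1/4, so the other 3 collectively hold it with probability 3/4.
The host can always find 2 empty chests to open, so the reveals don't change that 3/4; it is now spread over the 1 remaining unopened chest.
P(win by switching) = (3/4) · (1/1) = 3/4 ≈ 0.750.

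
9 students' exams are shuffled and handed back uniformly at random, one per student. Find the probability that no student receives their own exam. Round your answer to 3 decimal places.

0.368

This is the derangement probability: permutations of 9 with no fixed point.
D(9) = 9! · (1 − 1/1! + 1/2! − ··· + (−1)^9/9!) = 133496.
P = 133496/362880 = 16687/45360 ≈ 0.368.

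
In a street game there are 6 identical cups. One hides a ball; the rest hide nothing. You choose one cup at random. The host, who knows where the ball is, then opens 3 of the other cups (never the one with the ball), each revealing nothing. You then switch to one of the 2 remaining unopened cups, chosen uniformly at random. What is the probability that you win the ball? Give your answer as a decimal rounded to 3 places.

0.417

Your original cup holds the ball with probability 1/6, so the other 5 collectively hold it with probability 5/6.
The host can always find 3 empty cups to open, so the reveals don't change that 5/6; it is now spread over the 2 remaining unopened cups.
P(win by switching) = (5/6) · (1/2) = 5/12 ≈ 0.417.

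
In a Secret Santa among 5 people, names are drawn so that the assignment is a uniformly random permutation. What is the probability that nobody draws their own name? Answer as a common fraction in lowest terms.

This is the derangement probability: permutations of 5 with no fixed point.
D(5) = 5! · (1 − 1/1! + 1/2! − ··· + (−1)^5/5!) = 44.
P = 44/120 = 11/30.

11/30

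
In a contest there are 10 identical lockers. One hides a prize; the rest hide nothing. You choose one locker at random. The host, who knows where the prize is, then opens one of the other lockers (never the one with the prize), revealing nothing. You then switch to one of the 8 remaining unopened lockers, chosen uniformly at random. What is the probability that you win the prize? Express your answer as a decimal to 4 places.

0.1125

Your original locker holds the prize with probability 1/10, so the other 9 collectively hold it with probability 9/10.
The host can always find an empty locker to open, so this doesn't change that 9/10; it is now spread over the 8 remaining unopened lockers.
P(win by switching) = (9/10) · (1/8) = 9/80 ≈ 0.1125.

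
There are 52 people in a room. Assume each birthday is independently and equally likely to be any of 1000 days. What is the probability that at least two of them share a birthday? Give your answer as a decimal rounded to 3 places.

0.741

It's easier to compute the probability that all 52 are distinct.
P(all distinct) = 1000/1000 · 999/1000 · ··· · 949/1000 ≈ 0.259.
So the probability of at least one match is 1 − 0.259 = 0.741.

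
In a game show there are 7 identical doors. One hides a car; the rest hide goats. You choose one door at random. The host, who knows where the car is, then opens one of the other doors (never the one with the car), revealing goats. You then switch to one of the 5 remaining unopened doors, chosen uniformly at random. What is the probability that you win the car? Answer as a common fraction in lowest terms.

6/35

Your original door holds the car with probability 1/7, so the other 6 collectively hold it with probability 6/7.
The host can always find an empty door to open, so this doesn't change that 6/7; it is now spread over the 5 remaining unopened doors.
P(win by switching) = (6/7) · (1/5) = 6/35.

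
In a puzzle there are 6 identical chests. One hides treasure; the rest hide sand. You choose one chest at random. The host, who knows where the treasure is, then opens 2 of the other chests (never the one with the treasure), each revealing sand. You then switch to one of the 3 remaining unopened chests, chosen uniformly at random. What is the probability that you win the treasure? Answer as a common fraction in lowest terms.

Your original chest holds the treasure with probability 1/6, so the other 5 collectively hold it with probability 5/6.
The host can always find 2 empty chests to open, so the reveals don't change that 5/6; it is now spread over the 3 remaining unopened chests.
P(win by switching) = (5/6) · (1/3) = 5/18.

5/18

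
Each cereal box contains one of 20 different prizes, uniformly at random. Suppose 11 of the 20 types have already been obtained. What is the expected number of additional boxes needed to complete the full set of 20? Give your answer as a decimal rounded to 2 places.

56.58

Starting from 11 distinct types, each trial gives a new one with probability (20−i)/20 when i types are held, so the wait for the next new type is 20/(20−i).
E = 20/9 + 20/8 + 20/7 + 20/6 + 20/5 + 20/4 + 20/3 + 20/2 + 20/1 = 7129/126 ≈ 56.58.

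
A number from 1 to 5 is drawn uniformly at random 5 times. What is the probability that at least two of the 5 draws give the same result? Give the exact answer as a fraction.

P(all 5 different) = 5/5 · 4/5 · ··· · 1/5 = 24/625.
P(at least two equal) = 1 − 24/625 = 601/625.

601/625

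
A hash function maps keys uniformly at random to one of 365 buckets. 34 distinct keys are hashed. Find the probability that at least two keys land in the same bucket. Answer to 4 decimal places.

It's easier to compute the probability that all 34 are distinct.
P(all distinct) = 365/365 · 364/365 · ··· · 332/365 ≈ 0.2047.
So the probability of at least one match is 1 − 0.2047 = 0.7953.

0.7953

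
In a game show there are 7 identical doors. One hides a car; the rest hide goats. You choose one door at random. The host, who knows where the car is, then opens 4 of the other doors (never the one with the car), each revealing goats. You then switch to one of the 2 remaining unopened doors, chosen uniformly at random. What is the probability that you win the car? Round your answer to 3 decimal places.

0.429

Your original door holds the car with probability 1/7, so the other 6 collectively hold it with probability 6/7.
The host can always find 4 empty doors to open, so the reveals don't change that 6/7; it is now spread over the 2 remaining unopened doors.
P(win by switching) = (6/7) · (1/2) = 3/7 ≈ 0.429.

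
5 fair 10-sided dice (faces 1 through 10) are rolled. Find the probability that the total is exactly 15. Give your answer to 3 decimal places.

There are 10^5 = 100000 equally likely outcomes.
The number of ordered 5-tuples from {1,…,10} summing to 15 is 996.
P(sum = 15) = 996/100000 = 249/25000 ≈ 0.010.

0.010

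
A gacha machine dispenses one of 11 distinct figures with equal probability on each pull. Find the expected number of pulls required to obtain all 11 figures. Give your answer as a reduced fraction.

83711/2520

After i distinct types are collected, each trial gives a new one with probability (11−i)/11, so the expected wait for the next new type is 11/(11−i).
E = 11/11 + 11/10 + 11/9 + 11/8 + 11/7 + 11/6 + 11/5 + 11/4 + 11/3 + 11/2 + 11/1 = 83711/2520.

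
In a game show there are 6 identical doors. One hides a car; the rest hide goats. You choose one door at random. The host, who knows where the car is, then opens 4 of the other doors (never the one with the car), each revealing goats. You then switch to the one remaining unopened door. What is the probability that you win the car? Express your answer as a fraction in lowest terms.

Your original door holds the car with probability 1/6, so the other 5 collectively hold it with probability 5/6.
The host can always find 4 empty doors to open, so the reveals don't change that 5/6; it is now spread over the 1 remaining unopened door.
P(win by switching) = (5/6) · (1/1) = 5/6.

5/6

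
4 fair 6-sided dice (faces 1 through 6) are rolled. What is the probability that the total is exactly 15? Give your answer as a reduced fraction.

35/324

There are 6^4 = 1296 equally likely outcomes.
The number of ordered 4-tuples from {1,…,6} summing to 15 is 140.
P(sum = 15) = 140/1296 = 35/324.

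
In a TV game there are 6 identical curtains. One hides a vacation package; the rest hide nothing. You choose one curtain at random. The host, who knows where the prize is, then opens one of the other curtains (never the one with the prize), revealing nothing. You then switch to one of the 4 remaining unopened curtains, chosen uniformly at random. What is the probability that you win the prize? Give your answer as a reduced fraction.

Your original curtain holds the prize with probability 1/6, so the other 5 collectively hold it with probability 5/6.
The host can always find an empty curtain to open, so this doesn't change that 5/6; it is now spread over the 4 remaining unopened curtains.
P(win by switching) = (5/6) · (1/4) = 5/24.

5/24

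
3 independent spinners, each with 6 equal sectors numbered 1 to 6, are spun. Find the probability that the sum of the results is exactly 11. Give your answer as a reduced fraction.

1/8

There are 6^3 = 216 equally likely outcomes.
The number of ordered 3-tuples from {1,…,6} summing to 11 is 27.
P(sum = 11) = 27/216 = 1/8.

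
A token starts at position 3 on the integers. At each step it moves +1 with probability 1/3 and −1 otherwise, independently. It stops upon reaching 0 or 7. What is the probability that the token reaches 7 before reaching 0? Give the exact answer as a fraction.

Let r = q/p = (2/3)/(1/3) = 2. The recurrence P(i) = p·P(i+1) + q·P(i−1) with P(0)=0, P(7)=1 gives P(i) = (1 − r^i)/(1 − r^7).
P(3) = (1 − (2)^3) / (1 − (2)^7) = 7/127.

7/127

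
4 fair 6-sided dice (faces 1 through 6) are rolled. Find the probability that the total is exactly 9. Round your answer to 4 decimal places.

0.0432

There are 6^4 = 1296 equally likely outcomes.
The number of ordered 4-tuples from {1,…,6} summing to 9 is 56.
P(sum = 9) = 56/1296 = 7/162 ≈ 0.0432.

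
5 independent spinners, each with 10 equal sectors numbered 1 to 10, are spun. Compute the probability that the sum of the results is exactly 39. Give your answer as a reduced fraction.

There are 10^5 = 100000 equally likely outcomes.
The number of ordered 5-tuples from {1,…,10} summing to 39 is 1340.
P(sum = 39) = 1340/100000 = 67/5000.

67/5000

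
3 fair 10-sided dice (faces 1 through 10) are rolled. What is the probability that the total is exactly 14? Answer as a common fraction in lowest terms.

69/1000

There are 10^3 = 1000 equally likely outcomes.
The number of ordered 3-tuples from {1,…,10} summing to 14 is 69.
P(sum = 14) = 69/1000.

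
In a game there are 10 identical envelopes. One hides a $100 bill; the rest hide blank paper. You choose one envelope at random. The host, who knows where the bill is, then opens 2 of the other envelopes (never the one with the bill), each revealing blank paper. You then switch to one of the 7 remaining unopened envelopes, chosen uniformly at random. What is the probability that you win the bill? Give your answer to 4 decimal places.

Your original envelope holds the bill with probability 1/10, so the other 9 collectively hold it with probability 9/10.
The host can always find 2 empty envelopes to open, so the reveals don't change that 9/10; it is now spread over the 7 remaining unopened envelopes.
P(win by switching) = (9/10) · (1/7) = 9/70 ≈ 0.1286.

0.1286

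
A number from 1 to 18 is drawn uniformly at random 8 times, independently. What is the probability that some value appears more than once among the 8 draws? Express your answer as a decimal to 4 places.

P(all 8 different) = 18/18 · 17/18 · ··· · 11/18 ≈ 0.1601.
P(at least two equal) = 1 − 0.1601 = 0.8399.

0.8399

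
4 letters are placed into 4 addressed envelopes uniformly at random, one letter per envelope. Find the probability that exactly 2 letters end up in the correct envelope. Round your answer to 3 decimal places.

Choose which 2 of the 4 are fixed: C(4,2) = 6 ways.
The remaining 2 must have no fixed point: D(2) = 1.
P = 6·1/24 = 1/4 ≈ 0.250.

0.250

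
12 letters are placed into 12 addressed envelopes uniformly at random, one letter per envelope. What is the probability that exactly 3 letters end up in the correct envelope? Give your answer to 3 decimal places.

0.061

Choose which 3 of the 12 are fixed: C(12,3) = 220 ways.
The remaining 9 must have no fixed point: D(9) = 133496.
P = 220·133496/479001600 = 16687/272160 ≈ 0.061.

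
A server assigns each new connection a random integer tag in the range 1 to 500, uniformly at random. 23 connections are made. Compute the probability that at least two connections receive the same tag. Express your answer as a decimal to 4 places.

0.4018

It's easier to compute the probability that all 23 are distinct.
P(all distinct) = 500/500 · 499/500 · ··· · 478/500 ≈ 0.5982.
So the probability of at least one match is 1 − 0.5982 = 0.4018.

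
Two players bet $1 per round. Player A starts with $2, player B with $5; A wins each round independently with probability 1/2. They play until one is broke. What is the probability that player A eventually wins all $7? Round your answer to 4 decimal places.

With a fair step, P(i) = ½P(i−1) + ½P(i+1) with P(0)=0, P(7)=1 has the linear solution P(i) = i/7.
P(2) = 2/7 ≈ 0.2857.

0.2857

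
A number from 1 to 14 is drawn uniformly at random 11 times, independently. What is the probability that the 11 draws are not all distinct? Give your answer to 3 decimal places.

P(all 11 different) = 14/14 · 13/14 · ··· · 4/14 ≈ 0.004.
P(at least two equal) = 1 − 0.004 = 0.996.

0.996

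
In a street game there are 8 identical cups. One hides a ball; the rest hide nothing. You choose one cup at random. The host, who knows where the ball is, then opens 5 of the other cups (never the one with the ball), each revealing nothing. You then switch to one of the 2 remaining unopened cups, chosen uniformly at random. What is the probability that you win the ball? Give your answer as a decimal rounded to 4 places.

Your original cup holds the ball with probability 1/8, so the other 7 collectively hold it with probability 7/8.
The host can always find 5 empty cups to open, so the reveals don't change that 7/8; it is now spread over the 2 remaining unopened cups.
P(win by switching) = (7/8) · (1/2) = 7/16 ≈ 0.4375.

0.4375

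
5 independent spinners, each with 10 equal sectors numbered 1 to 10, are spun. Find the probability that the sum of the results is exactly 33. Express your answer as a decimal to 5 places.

There are 10^5 = 100000 equally likely outcomes.
The number of ordered 5-tuples from {1,…,10} summing to 33 is 4335.
P(sum = 33) = 4335/100000 = 867/20000 ≈ 0.04335.

0.04335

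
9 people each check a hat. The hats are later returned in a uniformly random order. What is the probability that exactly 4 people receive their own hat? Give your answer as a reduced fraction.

Choose which 4 of the 9 are fixed: C(9,4) = 126 ways.
The remaining 5 must have no fixed point: D(5) = 44.
P = 126·44/362880 = 11/720.

11/720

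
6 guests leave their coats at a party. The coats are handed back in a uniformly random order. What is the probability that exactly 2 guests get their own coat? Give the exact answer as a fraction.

3/16

Choose which 2 of the 6 are fixed: C(6,2) = 15 ways.
The remaining 4 must have no fixed point: D(4) = 9.
P = 15·9/720 = 3/16.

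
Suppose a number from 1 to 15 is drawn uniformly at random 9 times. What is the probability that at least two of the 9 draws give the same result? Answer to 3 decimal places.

0.953

P(all 9 different) = 15/15 · 14/15 · ··· · 7/15 ≈ 0.047.
P(at least two equal) = 1 − 0.047 = 0.953.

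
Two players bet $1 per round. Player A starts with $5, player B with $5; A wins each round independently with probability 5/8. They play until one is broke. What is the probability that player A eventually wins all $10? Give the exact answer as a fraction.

3125/3368

Let r = q/p = (3/8)/(5/8) = 3/5. The recurrence P(i) = p·P(i+1) + q·P(i−1) with P(0)=0, P(10)=1 gives P(i) = (1 − r^i)/(1 − r^10).
P(5) = (1 − (3/5)^5) / (1 − (3/5)^10) = 3125/3368.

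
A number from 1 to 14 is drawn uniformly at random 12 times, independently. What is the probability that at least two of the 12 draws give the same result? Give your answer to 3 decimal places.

0.999

P(all 12 different) = 14/14 · 13/14 · ··· · 3/14 ≈ 0.001.
P(at least two equal) = 1 − 0.001 = 0.999.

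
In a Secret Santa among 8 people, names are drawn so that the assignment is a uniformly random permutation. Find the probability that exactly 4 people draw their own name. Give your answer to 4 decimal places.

0.0156

Choose which 4 of the 8 are fixed: C(8,4) = 70 ways.
The remaining 4 must have no fixed point: D(4) = 9.
P = 70·9/40320 = 1/64 ≈ 0.0156.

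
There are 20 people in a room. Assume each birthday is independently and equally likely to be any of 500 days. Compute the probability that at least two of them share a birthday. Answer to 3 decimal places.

It's easier to compute the probability that all 20 are distinct.
P(all distinct) = 500/500 · 499/500 · ··· · 481/500 ≈ 0.680.
So the probability of at least one match is 1 − 0.680 = 0.320.

0.320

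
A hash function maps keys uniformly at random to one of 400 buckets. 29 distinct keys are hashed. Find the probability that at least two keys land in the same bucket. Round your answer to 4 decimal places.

0.6465

It's easier to compute the probability that all 29 are distinct.
P(all distinct) = 400/400 · 399/400 · ··· · 372/400 ≈ 0.3535.
So the probability of at least one match is 1 − 0.3535 = 0.6465.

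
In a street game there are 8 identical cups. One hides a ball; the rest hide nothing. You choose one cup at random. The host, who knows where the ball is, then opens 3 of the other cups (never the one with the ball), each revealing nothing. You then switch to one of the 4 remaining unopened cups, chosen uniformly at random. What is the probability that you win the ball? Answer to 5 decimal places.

Your original cup holds the ball with probability 1/8, so the other 7 collectively hold it with probability 7/8.
The host can always find 3 empty cups to open, so the reveals don't change that 7/8; it is now spread over the 4 remaining unopened cups.
P(win by switching) = (7/8) · (1/4) = 7/32 ≈ 0.21875.

0.21875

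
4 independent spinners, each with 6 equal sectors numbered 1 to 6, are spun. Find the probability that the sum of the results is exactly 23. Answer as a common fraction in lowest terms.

1/324

There are 6^4 = 1296 equally likely outcomes.
The number of ordered 4-tuples from {1,…,6} summing to 23 is 4.
P(sum = 23) = 4/1296 = 1/324.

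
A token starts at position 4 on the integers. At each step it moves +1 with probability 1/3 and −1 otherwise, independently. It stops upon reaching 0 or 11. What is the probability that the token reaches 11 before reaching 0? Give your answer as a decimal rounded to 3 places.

Let r = q/p = (2/3)/(1/3) = 2. The recurrence P(i) = p·P(i+1) + q·P(i−1) with P(0)=0, P(11)=1 gives P(i) = (1 − r^i)/(1 − r^11).
P(4) = (1 − (2)^4) / (1 − (2)^11) = 15/2047 ≈ 0.007.

0.007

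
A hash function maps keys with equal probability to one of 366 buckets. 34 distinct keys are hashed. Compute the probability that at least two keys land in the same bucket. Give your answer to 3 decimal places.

0.794

It's easier to compute the probability that all 34 are distinct.
P(all distinct) = 366/366 · 365/366 · ··· · 333/366 ≈ 0.206.
So the probability of at least one match is 1 − 0.206 = 0.794.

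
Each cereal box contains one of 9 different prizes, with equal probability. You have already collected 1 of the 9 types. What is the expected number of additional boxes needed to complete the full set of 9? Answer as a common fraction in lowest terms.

6849/280

Starting from 1 distinct type, each trial gives a new one with probability (9−i)/9 when i types are held, so the wait for the next new type is 9/(9−i).
E = 9/8 + 9/7 + 9/6 + 9/5 + 9/4 + 9/3 + 9/2 + 9/1 = 6849/280.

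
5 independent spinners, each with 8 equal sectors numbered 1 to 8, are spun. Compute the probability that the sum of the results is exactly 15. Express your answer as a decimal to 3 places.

0.028

There are 8^5 = 32768 equally likely outcomes.
The number of ordered 5-tuples from {1,…,8} summing to 15 is 926.
P(sum = 15) = 926/32768 = 463/16384 ≈ 0.028.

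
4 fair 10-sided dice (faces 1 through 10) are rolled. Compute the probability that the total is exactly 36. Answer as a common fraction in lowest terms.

7/2000

There are 10^4 = 10000 equally likely outcomes.
The number of ordered 4-tuples from {1,…,10} summing to 36 is 35.
P(sum = 36) = 35/10000 = 7/2000.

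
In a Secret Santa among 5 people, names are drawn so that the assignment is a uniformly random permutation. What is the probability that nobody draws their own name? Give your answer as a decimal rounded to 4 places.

0.3667

This is the derangement probability: permutations of 5 with no fixed point.
D(5) = 5! · (1 − 1/1! + 1/2! − ··· + (−1)^5/5!) = 44.
P = 44/120 = 11/30 ≈ 0.3667.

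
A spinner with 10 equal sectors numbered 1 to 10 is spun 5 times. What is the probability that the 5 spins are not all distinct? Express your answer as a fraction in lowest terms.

P(all 5 different) = 10/10 · 9/10 · ··· · 6/10 = 189/625.
P(at least two equal) = 1 − 189/625 = 436/625.

436/625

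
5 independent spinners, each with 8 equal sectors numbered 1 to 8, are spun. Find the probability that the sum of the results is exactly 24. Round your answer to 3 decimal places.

There are 8^5 = 32768 equally likely outcomes.
The number of ordered 5-tuples from {1,…,8} summing to 24 is 2380.
P(sum = 24) = 2380/32768 = 595/8192 ≈ 0.073.

0.073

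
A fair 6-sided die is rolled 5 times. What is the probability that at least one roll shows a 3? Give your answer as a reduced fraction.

P(no roll shows a 3) = (5/6)^5 = 3125/7776.
P(at least one) = 1 − 3125/7776 = 4651/7776.

4651/7776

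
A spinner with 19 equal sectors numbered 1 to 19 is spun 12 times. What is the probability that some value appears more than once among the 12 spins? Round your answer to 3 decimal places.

0.989

P(all 12 different) = 19/19 · 18/19 · ··· · 8/19 ≈ 0.011.
P(at least two equal) = 1 − 0.011 = 0.989.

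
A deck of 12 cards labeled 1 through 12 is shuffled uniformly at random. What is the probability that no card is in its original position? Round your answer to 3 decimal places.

0.368

This is the derangement probability: permutations of 12 with no fixed point.
D(12) = 12! · (1 − 1/1! + 1/2! − ··· + (−1)^12/12!) = 176214841.
P = 176214841/479001600 = 16019531/43545600 ≈ 0.368.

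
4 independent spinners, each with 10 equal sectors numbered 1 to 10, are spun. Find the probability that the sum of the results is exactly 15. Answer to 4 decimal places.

There are 10^4 = 10000 equally likely outcomes.
The number of ordered 4-tuples from {1,…,10} summing to 15 is 348.
P(sum = 15) = 348/10000 = 87/2500 ≈ 0.0348.

0.0348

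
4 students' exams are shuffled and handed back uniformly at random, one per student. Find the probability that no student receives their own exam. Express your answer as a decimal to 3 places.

0.375

This is the derangement probability: permutations of 4 with no fixed point.
D(4) = 4! · (1 − 1/1! + 1/2! − ··· + (−1)^4/4!) = 9.
P = 9/24 = 3/8 ≈ 0.375.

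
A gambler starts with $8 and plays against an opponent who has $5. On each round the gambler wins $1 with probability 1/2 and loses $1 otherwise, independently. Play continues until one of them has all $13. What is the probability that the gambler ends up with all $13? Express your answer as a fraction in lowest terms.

8/13

With a fair step, P(i) = ½P(i−1) + ½P(i+1) with P(0)=0, P(13)=1 has the linear solution P(i) = i/13.
P(8) = 8/13.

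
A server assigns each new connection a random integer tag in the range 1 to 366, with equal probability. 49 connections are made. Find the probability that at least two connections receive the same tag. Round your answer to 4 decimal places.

0.9654

It's easier to compute the probability that all 49 are distinct.
P(all distinct) = 366/366 · 365/366 · ··· · 318/366 ≈ 0.0346.
So the probability of at least one match is 1 − 0.0346 = 0.9654.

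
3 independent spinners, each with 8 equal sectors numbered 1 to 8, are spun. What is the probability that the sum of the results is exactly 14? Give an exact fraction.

There are 8^3 = 512 equally likely outcomes.
The number of ordered 3-tuples from {1,…,8} summing to 14 is 48.
P(sum = 14) = 48/512 = 3/32.

3/32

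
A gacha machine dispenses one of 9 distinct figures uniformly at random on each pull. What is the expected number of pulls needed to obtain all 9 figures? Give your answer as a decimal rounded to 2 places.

After i distinct types are collected, each trial gives a new one with probability (9−i)/9, so the expected wait for the next new type is 9/(9−i).
E = 9/9 + 9/8 + 9/7 + 9/6 + 9/5 + 9/4 + 9/3 + 9/2 + 9/1 = 7129/280 ≈ 25.46.

25.46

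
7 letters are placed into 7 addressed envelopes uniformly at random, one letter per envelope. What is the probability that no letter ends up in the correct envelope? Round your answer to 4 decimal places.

0.3679

This is the derangement probability: permutations of 7 with no fixed point.
D(7) = 7! · (1 − 1/1! + 1/2! − ··· + (−1)^7/7!) = 1854.
P = 1854/5040 = 103/280 ≈ 0.3679.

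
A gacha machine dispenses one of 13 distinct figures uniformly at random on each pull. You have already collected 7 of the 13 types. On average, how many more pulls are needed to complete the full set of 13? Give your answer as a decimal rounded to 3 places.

Starting from 7 distinct types, each trial gives a new one with probability (13−i)/13 when i types are held, so the wait for the next new type is 13/(13−i).
E = 13/6 + 13/5 + 13/4 + 13/3 + 13/2 + 13/1 = 637/20 ≈ 31.850.

31.850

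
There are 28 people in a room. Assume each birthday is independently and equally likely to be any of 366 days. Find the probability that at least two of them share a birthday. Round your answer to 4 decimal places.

It's easier to compute the probability that all 28 are distinct.
P(all distinct) = 366/366 · 365/366 · ··· · 339/366 ≈ 0.3466.
So the probability of at least one match is 1 − 0.3466 = 0.6534.

0.6534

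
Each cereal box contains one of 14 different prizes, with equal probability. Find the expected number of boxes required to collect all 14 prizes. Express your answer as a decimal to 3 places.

45.522

After i distinct types are collected, each trial gives a new one with probability (14−i)/14, so the expected wait for the next new type is 14/(14−i).
E = 14/14 + 14/13 + 14/12 + 14/11 + 14/10 + 14/9 + 14/8 + 14/7 + 14/6 + 14/5 + 14/4 + 14/3 + 14/2 + 14/1 = 1171733/25740 ≈ 45.522.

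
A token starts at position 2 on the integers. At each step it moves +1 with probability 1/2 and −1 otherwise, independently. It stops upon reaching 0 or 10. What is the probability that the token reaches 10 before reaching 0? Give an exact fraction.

1/5

With a fair step, P(i) = ½P(i−1) + ½P(i+1) with P(0)=0, P(10)=1 has the linear solution P(i) = i/10.
P(2) = 2/10 = 1/5.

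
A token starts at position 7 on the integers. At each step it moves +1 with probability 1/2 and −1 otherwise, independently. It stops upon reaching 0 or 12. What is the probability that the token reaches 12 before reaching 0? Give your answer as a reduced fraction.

7/12

With a fair step, P(i) = ½P(i−1) + ½P(i+1) with P(0)=0, P(12)=1 has the linear solution P(i) = i/12.
P(7) = 7/12.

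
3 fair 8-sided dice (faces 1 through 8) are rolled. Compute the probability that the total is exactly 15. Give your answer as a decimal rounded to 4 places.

0.0898

There are 8^3 = 512 equally likely outcomes.
The number of ordered 3-tuples from {1,…,8} summing to 15 is 46.
P(sum = 15) = 46/512 = 23/256 ≈ 0.0898.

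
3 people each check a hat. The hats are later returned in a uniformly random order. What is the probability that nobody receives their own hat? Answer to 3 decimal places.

0.333

This is the derangement probability: permutations of 3 with no fixed point.
D(3) = 3! · (1 − 1/1! + 1/2! − ··· + (−1)^3/3!) = 2.
P = 2/6 = 1/3 ≈ 0.333.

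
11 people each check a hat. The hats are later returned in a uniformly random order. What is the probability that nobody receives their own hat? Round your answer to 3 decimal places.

0.368

This is the derangement probability: permutations of 11 with no fixed point.
D(11) = 11! · (1 − 1/1! + 1/2! − ··· + (−1)^11/11!) = 14684570.
P = 14684570/39916800 = 1468457/3991680 ≈ 0.368.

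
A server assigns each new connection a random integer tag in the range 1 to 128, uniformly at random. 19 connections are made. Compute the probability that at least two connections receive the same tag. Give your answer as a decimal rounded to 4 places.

It's easier to compute the probability that all 19 are distinct.
P(all distinct) = 128/128 · 127/128 · ··· · 110/128 ≈ 0.2453.
So the probability of at least one match is 1 − 0.2453 = 0.7547.

0.7547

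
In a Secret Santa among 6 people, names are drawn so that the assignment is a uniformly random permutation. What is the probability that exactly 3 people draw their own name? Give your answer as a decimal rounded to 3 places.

Choose which 3 of the 6 are fixed: C(6,3) = 20 ways.
The remaining 3 must have no fixed point: D(3) = 2.
P = 20·2/720 = 1/18 ≈ 0.056.

0.056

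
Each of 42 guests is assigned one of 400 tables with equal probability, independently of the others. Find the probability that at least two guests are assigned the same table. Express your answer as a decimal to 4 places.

0.8926

It's easier to compute the probability that all 42 are distinct.
P(all distinct) = 400/400 · 399/400 · ··· · 359/400 ≈ 0.1074.
So the probability of at least one match is 1 − 0.1074 = 0.8926.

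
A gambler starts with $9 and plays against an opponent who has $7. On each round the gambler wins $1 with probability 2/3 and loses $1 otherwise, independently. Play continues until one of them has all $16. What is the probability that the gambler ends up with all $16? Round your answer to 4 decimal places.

0.9981

Let r = q/p = (1/3)/(2/3) = 1/2. The recurrence P(i) = p·P(i+1) + q·P(i−1) with P(0)=0, P(16)=1 gives P(i) = (1 − r^i)/(1 − r^16).
P(9) = (1 − (1/2)^9) / (1 − (1/2)^16) = 65408/65535 ≈ 0.9981.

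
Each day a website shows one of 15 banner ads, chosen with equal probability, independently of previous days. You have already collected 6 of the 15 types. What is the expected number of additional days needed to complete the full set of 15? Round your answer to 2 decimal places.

42.43

Starting from 6 distinct types, each trial gives a new one with probability (15−i)/15 when i types are held, so the wait for the next new type is 15/(15−i).
E = 15/9 + 15/8 + 15/7 + 15/6 + 15/5 + 15/4 + 15/3 + 15/2 + 15/1 = 7129/168 ≈ 42.43.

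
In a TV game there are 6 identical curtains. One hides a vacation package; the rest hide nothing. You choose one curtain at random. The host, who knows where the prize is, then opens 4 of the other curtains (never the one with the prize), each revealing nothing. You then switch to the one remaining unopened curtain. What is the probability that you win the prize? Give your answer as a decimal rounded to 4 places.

Your original curtain holds the prize with probability 1/6, so the other 5 collectively hold it with probability 5/6.
The host can always find 4 empty curtains to open, so the reveals don't change that 5/6; it is now spread over the 1 remaining unopened curtain.
P(win by switching) = (5/6) · (1/1) = 5/6 ≈ 0.8333.

0.8333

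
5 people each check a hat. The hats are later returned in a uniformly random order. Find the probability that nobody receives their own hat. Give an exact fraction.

This is the derangement probability: permutations of 5 with no fixed point.
D(5) = 5! · (1 − 1/1! + 1/2! − ··· + (−1)^5/5!) = 44.
P = 44/120 = 11/30.

11/30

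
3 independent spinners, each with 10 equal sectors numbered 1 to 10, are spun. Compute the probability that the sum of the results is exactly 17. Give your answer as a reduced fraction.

3/40

There are 10^3 = 1000 equally likely outcomes.
The number of ordered 3-tuples from {1,…,10} summing to 17 is 75.
P(sum = 17) = 75/1000 = 3/40.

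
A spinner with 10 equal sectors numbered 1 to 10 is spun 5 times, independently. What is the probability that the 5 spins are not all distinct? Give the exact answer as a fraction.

436/625

P(all 5 different) = 10/10 · 9/10 · ··· · 6/10 = 189/625.
P(at least two equal) = 1 − 189/625 = 436/625.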